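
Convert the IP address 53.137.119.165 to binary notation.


53 = 00110101
137 = 10001001
119 = 01110111
165 = 10100101
Binary: 00110101.10001001.01110111.10100101


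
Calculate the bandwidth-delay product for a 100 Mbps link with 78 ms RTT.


BDP = bandwidth * RTT
= 100 Mbps * 78 ms
= 100 * 1e6 * 78 / 1000 bits
= 7800000 bits
= 975000 bytes
= 952.1484 KB
BDP = 7800000 bits (975000 bytes)


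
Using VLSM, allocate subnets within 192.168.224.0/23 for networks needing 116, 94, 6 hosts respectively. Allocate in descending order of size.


116 hosts -> /25 (126 usable): 192.168.224.0/25
94 hosts -> /25 (126 usable): 192.168.224.128/25
6 hosts -> /29 (6 usable): 192.168.225.0/29
Allocation: 192.168.224.0/25 (116 hosts, 126 usable); 192.168.224.128/25 (94 hosts, 126 usable); 192.168.225.0/29 (6 hosts, 6 usable)


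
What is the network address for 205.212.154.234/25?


IP:   11001101.11010100.10011010.11101010
Mask: 11111111.11111111.11111111.10000000
AND operation:
Net:  11001101.11010100.10011010.10000000
Network: 205.212.154.128/25


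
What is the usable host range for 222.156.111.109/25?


Network: 222.156.111.0
Broadcast: 222.156.111.127
First usable = network + 1
Last usable = broadcast - 1
Range: 222.156.111.1 to 222.156.111.126


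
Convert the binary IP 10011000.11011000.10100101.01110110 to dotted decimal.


10011000 = 152
11011000 = 216
10100101 = 165
01110110 = 118
IP: 152.216.165.118


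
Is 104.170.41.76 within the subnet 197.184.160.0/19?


Subnet network: 197.184.160.0
Test IP AND mask: 104.170.32.0
No, 104.170.41.76 is not in 197.184.160.0/19


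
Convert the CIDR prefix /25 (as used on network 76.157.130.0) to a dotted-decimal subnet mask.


/25 means 25 network bits, 7 host bits
Binary: 11111111111111111111111110000000
Mask: 255.255.255.128


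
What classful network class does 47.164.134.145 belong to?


First octet: 47
Binary: 00101111
0xxxxxxx -> Class A (1-126)
Class A, default mask 255.0.0.0 (/8)


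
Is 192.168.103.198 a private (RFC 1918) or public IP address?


RFC 1918 private ranges:
  10.0.0.0/8 (10.0.0.0 - 10.255.255.255)
  172.16.0.0/12 (172.16.0.0 - 172.31.255.255)
  192.168.0.0/16 (192.168.0.0 - 192.168.255.255)
Private (in 192.168.0.0/16)


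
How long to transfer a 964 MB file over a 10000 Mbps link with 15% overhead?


Effective throughput = 10000 * (1 - 15/100) = 8500 Mbps
File size in Mb = 964 * 8 = 7712 Mb
Time = 7712 / 8500
Time = 0.9073 seconds


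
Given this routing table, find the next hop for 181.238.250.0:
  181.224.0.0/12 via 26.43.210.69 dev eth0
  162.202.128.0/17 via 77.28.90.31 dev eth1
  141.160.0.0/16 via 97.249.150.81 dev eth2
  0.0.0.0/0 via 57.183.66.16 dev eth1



Longest prefix match for 181.238.250.0:
  /12 181.224.0.0: MATCH
  /17 162.202.128.0: no
  /16 141.160.0.0: no
  /0 0.0.0.0: MATCH
Selected: next-hop 26.43.210.69 via eth0 (matched /12)


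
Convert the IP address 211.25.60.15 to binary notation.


211 = 11010011
25 = 00011001
60 = 00111100
15 = 00001111
Binary: 11010011.00011001.00111100.00001111


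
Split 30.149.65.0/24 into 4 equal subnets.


New prefix = 24 + 2 = 26
Each subnet has 64 addresses
  30.149.65.0/26
  30.149.65.64/26
  30.149.65.128/26
  30.149.65.192/26
Subnets: 30.149.65.0/26, 30.149.65.64/26, 30.149.65.128/26, 30.149.65.192/26


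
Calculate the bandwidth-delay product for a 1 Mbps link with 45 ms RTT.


BDP = bandwidth * RTT
= 1 Mbps * 45 ms
= 1 * 1e6 * 45 / 1000 bits
= 45000 bits
= 5625 bytes
= 5.4932 KB
BDP = 45000 bits (5625 bytes)


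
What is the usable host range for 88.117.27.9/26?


Network: 88.117.27.0
Broadcast: 88.117.27.63
First usable = network + 1
Last usable = broadcast - 1
Range: 88.117.27.1 to 88.117.27.62


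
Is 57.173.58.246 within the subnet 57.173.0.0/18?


Subnet network: 57.173.0.0
Test IP AND mask: 57.173.0.0
Yes, 57.173.58.246 is in 57.173.0.0/18


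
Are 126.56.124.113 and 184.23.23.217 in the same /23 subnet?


Mask: 255.255.254.0
126.56.124.113 AND mask = 126.56.124.0
184.23.23.217 AND mask = 184.23.22.0
No, different subnets (126.56.124.0 vs 184.23.22.0)


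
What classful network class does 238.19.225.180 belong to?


First octet: 238
Binary: 11101110
1110xxxx -> Class D (224-239)
Class D (multicast), default mask N/A


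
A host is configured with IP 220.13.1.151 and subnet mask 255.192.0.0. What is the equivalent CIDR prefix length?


Binary: 11111111.11000000.00000000.00000000
Count leading 1s
Prefix: /10


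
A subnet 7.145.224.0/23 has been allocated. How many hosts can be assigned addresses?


Host bits = 32 - 23 = 9
Total addresses = 2^9 = 512
Usable = total - 2 (network and broadcast)
Usable hosts: 510


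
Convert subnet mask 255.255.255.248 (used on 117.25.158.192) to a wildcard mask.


Subnet mask: 255.255.255.248
Wildcard = 255.255.255.255 - subnet mask
255 - 255 = 0
255 - 255 = 0
255 - 255 = 0
255 - 248 = 7
Wildcard: 0.0.0.7


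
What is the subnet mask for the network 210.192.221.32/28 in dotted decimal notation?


/28 means 28 network bits, 4 host bits
Binary: 11111111111111111111111111110000
Mask: 255.255.255.240


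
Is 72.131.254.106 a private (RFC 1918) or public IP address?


RFC 1918 private ranges:
  10.0.0.0/8 (10.0.0.0 - 10.255.255.255)
  172.16.0.0/12 (172.16.0.0 - 172.31.255.255)
  192.168.0.0/16 (192.168.0.0 - 192.168.255.255)
Public (not in any RFC 1918 range)


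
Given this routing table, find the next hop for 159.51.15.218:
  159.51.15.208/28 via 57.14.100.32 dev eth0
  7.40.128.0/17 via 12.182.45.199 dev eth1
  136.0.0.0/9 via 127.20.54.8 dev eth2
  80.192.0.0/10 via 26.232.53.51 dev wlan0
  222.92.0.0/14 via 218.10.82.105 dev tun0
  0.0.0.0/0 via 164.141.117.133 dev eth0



Longest prefix match for 159.51.15.218:
  /28 159.51.15.208: MATCH
  /17 7.40.128.0: no
  /9 136.0.0.0: no
  /10 80.192.0.0: no
  /14 222.92.0.0: no
  /0 0.0.0.0: MATCH
Selected: next-hop 57.14.100.32 via eth0 (matched /28)


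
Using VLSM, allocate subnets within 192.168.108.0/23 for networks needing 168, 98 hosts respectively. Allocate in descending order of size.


168 hosts -> /24 (254 usable): 192.168.108.0/24
98 hosts -> /25 (126 usable): 192.168.109.0/25
Allocation: 192.168.108.0/24 (168 hosts, 254 usable); 192.168.109.0/25 (98 hosts, 126 usable)


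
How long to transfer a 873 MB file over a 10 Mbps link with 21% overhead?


Effective throughput = 10 * (1 - 21/100) = 7.9 Mbps
File size in Mb = 873 * 8 = 6984 Mb
Time = 6984 / 7.9
Time = 884.0506 seconds


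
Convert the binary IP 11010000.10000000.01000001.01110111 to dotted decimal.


11010000 = 208
10000000 = 128
01000001 = 65
01110111 = 119
IP: 208.128.65.119


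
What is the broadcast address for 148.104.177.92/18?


Network: 148.104.128.0/18
Host bits = 14
Set all host bits to 1:
Broadcast: 148.104.191.255


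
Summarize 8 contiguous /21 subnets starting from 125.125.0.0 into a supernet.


Original prefix: /21
Number of subnets: 8 = 2^3
New prefix = 21 - 3 = 18
Supernet: 125.125.0.0/18


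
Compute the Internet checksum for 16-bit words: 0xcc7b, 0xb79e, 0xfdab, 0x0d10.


Sum all words (with carry folding):
+ 0xcc7b = 0xcc7b
+ 0xb79e = 0x841a
+ 0xfdab = 0x81c6
+ 0x0d10 = 0x8ed6
One's complement: ~0x8ed6
Checksum = 0x7129


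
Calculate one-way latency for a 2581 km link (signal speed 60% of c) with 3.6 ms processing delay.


Speed = 0.6 * 3e5 km/s = 180000 km/s
Propagation delay = 2581 / 180000 = 0.0143 s = 14.3389 ms
Processing delay = 3.6 ms
Total one-way latency = 17.9389 ms


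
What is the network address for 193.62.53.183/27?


IP:   11000001.00111110.00110101.10110111
Mask: 11111111.11111111.11111111.11100000
AND operation:
Net:  11000001.00111110.00110101.10100000
Network: 193.62.53.160/27


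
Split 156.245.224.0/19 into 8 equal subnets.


New prefix = 19 + 3 = 22
Each subnet has 1024 addresses
  156.245.224.0/22
  156.245.228.0/22
  156.245.232.0/22
  156.245.236.0/22
  156.245.240.0/22
  156.245.244.0/22
  156.245.248.0/22
  156.245.252.0/22
Subnets: 156.245.224.0/22, 156.245.228.0/22, 156.245.232.0/22, 156.245.236.0/22, 156.245.240.0/22, 156.245.244.0/22, 156.245.248.0/22, 156.245.252.0/22


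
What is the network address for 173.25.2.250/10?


IP:   10101101.00011001.00000010.11111010
Mask: 11111111.11000000.00000000.00000000
AND operation:
Net:  10101101.00000000.00000000.00000000
Network: 173.0.0.0/10


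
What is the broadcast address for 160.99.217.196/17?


Network: 160.99.128.0/17
Host bits = 15
Set all host bits to 1:
Broadcast: 160.99.255.255


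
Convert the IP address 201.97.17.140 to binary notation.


201 = 11001001
97 = 01100001
17 = 00010001
140 = 10001100
Binary: 11001001.01100001.00010001.10001100


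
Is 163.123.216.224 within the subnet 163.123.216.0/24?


Subnet network: 163.123.216.0
Test IP AND mask: 163.123.216.0
Yes, 163.123.216.224 is in 163.123.216.0/24


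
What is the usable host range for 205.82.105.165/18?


Network: 205.82.64.0
Broadcast: 205.82.127.255
First usable = network + 1
Last usable = broadcast - 1
Range: 205.82.64.1 to 205.82.127.254


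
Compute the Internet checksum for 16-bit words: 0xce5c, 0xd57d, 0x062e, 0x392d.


Sum all words (with carry folding):
+ 0xce5c = 0xce5c
+ 0xd57d = 0xa3da
+ 0x062e = 0xaa08
+ 0x392d = 0xe335
One's complement: ~0xe335
Checksum = 0x1cca


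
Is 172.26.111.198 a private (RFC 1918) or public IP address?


RFC 1918 private ranges:
  10.0.0.0/8 (10.0.0.0 - 10.255.255.255)
  172.16.0.0/12 (172.16.0.0 - 172.31.255.255)
  192.168.0.0/16 (192.168.0.0 - 192.168.255.255)
Private (in 172.16.0.0/12)


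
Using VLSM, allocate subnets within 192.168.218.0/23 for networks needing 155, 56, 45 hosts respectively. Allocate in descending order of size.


155 hosts -> /24 (254 usable): 192.168.218.0/24
56 hosts -> /26 (62 usable): 192.168.219.0/26
45 hosts -> /26 (62 usable): 192.168.219.64/26
Allocation: 192.168.218.0/24 (155 hosts, 254 usable); 192.168.219.0/26 (56 hosts, 62 usable); 192.168.219.64/26 (45 hosts, 62 usable)


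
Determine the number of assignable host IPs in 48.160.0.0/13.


Host bits = 32 - 13 = 19
Total addresses = 2^19 = 524288
Usable = total - 2 (network and broadcast)
Usable hosts: 524286


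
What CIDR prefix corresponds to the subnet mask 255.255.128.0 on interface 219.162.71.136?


Binary: 11111111.11111111.10000000.00000000
Count leading 1s
Prefix: /17


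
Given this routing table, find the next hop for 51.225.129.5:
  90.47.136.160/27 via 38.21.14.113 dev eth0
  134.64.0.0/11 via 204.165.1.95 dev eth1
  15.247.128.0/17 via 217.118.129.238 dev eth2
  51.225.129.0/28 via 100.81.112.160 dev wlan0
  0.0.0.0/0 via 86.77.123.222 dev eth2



Longest prefix match for 51.225.129.5:
  /27 90.47.136.160: no
  /11 134.64.0.0: no
  /17 15.247.128.0: no
  /28 51.225.129.0: MATCH
  /0 0.0.0.0: MATCH
Selected: next-hop 100.81.112.160 via wlan0 (matched /28)


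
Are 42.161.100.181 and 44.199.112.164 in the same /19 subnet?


Mask: 255.255.224.0
42.161.100.181 AND mask = 42.161.96.0
44.199.112.164 AND mask = 44.199.96.0
No, different subnets (42.161.96.0 vs 44.199.96.0)


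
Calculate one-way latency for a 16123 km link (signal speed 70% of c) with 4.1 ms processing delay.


Speed = 0.7 * 3e5 km/s = 210000 km/s
Propagation delay = 16123 / 210000 = 0.0768 s = 76.7762 ms
Processing delay = 4.1 ms
Total one-way latency = 80.8762 ms


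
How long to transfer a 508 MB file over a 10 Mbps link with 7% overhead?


Effective throughput = 10 * (1 - 7/100) = 9.3 Mbps
File size in Mb = 508 * 8 = 4064 Mb
Time = 4064 / 9.3
Time = 436.9892 seconds


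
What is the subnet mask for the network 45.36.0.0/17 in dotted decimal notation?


/17 means 17 network bits, 15 host bits
Binary: 11111111111111111000000000000000
Mask: 255.255.128.0


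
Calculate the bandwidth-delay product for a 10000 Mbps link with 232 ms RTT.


BDP = bandwidth * RTT
= 10000 Mbps * 232 ms
= 10000 * 1e6 * 232 / 1000 bits
= 2320000000 bits
= 290000000 bytes
= 283203.125 KB
BDP = 2320000000 bits (290000000 bytes)


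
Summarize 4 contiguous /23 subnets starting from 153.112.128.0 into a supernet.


Original prefix: /23
Number of subnets: 4 = 2^2
New prefix = 23 - 2 = 21
Supernet: 153.112.128.0/21


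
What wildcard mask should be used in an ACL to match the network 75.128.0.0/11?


Subnet mask: 255.224.0.0
Wildcard = 255.255.255.255 - subnet mask
255 - 255 = 0
255 - 224 = 31
255 - 0 = 255
255 - 0 = 255
Wildcard: 0.31.255.255


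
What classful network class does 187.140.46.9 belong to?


First octet: 187
Binary: 10111011
10xxxxxx -> Class B (128-191)
Class B, default mask 255.255.0.0 (/16)


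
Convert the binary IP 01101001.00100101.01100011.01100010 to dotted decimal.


01101001 = 105
00100101 = 37
01100011 = 99
01100010 = 98
IP: 105.37.99.98


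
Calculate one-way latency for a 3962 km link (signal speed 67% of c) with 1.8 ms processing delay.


Speed = 0.67 * 3e5 km/s = 201000 km/s
Propagation delay = 3962 / 201000 = 0.0197 s = 19.7114 ms
Processing delay = 1.8 ms
Total one-way latency = 21.5114 ms


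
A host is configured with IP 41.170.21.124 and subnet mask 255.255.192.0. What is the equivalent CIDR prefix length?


Binary: 11111111.11111111.11000000.00000000
Count leading 1s
Prefix: /18


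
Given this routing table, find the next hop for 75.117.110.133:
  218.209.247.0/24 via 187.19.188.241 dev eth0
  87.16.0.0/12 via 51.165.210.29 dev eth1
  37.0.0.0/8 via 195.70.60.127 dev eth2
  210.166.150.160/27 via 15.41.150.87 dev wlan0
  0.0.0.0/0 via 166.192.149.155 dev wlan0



Longest prefix match for 75.117.110.133:
  /24 218.209.247.0: no
  /12 87.16.0.0: no
  /8 37.0.0.0: no
  /27 210.166.150.160: no
  /0 0.0.0.0: MATCH
Selected: next-hop 166.192.149.155 via wlan0 (matched /0)


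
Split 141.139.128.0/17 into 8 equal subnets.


New prefix = 17 + 3 = 20
Each subnet has 4096 addresses
  141.139.128.0/20
  141.139.144.0/20
  141.139.160.0/20
  141.139.176.0/20
  141.139.192.0/20
  141.139.208.0/20
  141.139.224.0/20
  141.139.240.0/20
Subnets: 141.139.128.0/20, 141.139.144.0/20, 141.139.160.0/20, 141.139.176.0/20, 141.139.192.0/20, 141.139.208.0/20, 141.139.224.0/20, 141.139.240.0/20


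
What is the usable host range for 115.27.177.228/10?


Network: 115.0.0.0
Broadcast: 115.63.255.255
First usable = network + 1
Last usable = broadcast - 1
Range: 115.0.0.1 to 115.63.255.254


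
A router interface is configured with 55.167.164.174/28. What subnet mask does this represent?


/28 means 28 network bits, 4 host bits
Binary: 11111111111111111111111111110000
Mask: 255.255.255.240


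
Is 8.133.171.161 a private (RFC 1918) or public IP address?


RFC 1918 private ranges:
  10.0.0.0/8 (10.0.0.0 - 10.255.255.255)
  172.16.0.0/12 (172.16.0.0 - 172.31.255.255)
  192.168.0.0/16 (192.168.0.0 - 192.168.255.255)
Public (not in any RFC 1918 range)


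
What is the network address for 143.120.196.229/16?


IP:   10001111.01111000.11000100.11100101
Mask: 11111111.11111111.00000000.00000000
AND operation:
Net:  10001111.01111000.00000000.00000000
Network: 143.120.0.0/16


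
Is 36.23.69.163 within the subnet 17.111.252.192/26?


Subnet network: 17.111.252.192
Test IP AND mask: 36.23.69.128
No, 36.23.69.163 is not in 17.111.252.192/26


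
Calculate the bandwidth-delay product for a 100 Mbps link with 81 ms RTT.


BDP = bandwidth * RTT
= 100 Mbps * 81 ms
= 100 * 1e6 * 81 / 1000 bits
= 8100000 bits
= 1012500 bytes
= 988.7695 KB
BDP = 8100000 bits (1012500 bytes)


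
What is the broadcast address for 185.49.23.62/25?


Network: 185.49.23.0/25
Host bits = 7
Set all host bits to 1:
Broadcast: 185.49.23.127


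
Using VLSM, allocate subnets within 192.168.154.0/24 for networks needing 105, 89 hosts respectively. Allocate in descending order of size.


105 hosts -> /25 (126 usable): 192.168.154.0/25
89 hosts -> /25 (126 usable): 192.168.154.128/25
Allocation: 192.168.154.0/25 (105 hosts, 126 usable); 192.168.154.128/25 (89 hosts, 126 usable)


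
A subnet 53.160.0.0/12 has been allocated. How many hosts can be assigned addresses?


Host bits = 32 - 12 = 20
Total addresses = 2^20 = 1048576
Usable = total - 2 (network and broadcast)
Usable hosts: 1048574


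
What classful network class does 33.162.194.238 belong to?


First octet: 33
Binary: 00100001
0xxxxxxx -> Class A (1-126)
Class A, default mask 255.0.0.0 (/8)


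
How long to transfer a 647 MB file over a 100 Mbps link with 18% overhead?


Effective throughput = 100 * (1 - 18/100) = 82 Mbps
File size in Mb = 647 * 8 = 5176 Mb
Time = 5176 / 82
Time = 63.122 seconds


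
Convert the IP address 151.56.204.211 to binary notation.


151 = 10010111
56 = 00111000
204 = 11001100
211 = 11010011
Binary: 10010111.00111000.11001100.11010011


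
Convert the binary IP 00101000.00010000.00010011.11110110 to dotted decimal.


00101000 = 40
00010000 = 16
00010011 = 19
11110110 = 246
IP: 40.16.19.246


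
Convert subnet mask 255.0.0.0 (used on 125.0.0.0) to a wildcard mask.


Subnet mask: 255.0.0.0
Wildcard = 255.255.255.255 - subnet mask
255 - 255 = 0
255 - 0 = 255
255 - 0 = 255
255 - 0 = 255
Wildcard: 0.255.255.255


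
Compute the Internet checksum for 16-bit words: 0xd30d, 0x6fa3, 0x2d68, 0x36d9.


Sum all words (with carry folding):
+ 0xd30d = 0xd30d
+ 0x6fa3 = 0x42b1
+ 0x2d68 = 0x7019
+ 0x36d9 = 0xa6f2
One's complement: ~0xa6f2
Checksum = 0x590d


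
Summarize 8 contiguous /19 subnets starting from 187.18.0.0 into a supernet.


Original prefix: /19
Number of subnets: 8 = 2^3
New prefix = 19 - 3 = 16
Supernet: 187.18.0.0/16


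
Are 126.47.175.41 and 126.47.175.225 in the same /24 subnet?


Mask: 255.255.255.0
126.47.175.41 AND mask = 126.47.175.0
126.47.175.225 AND mask = 126.47.175.0
Yes, same subnet (126.47.175.0)


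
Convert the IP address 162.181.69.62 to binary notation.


162 = 10100010
181 = 10110101
69 = 01000101
62 = 00111110
Binary: 10100010.10110101.01000101.00111110


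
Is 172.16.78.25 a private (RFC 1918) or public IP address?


RFC 1918 private ranges:
  10.0.0.0/8 (10.0.0.0 - 10.255.255.255)
  172.16.0.0/12 (172.16.0.0 - 172.31.255.255)
  192.168.0.0/16 (192.168.0.0 - 192.168.255.255)
Private (in 172.16.0.0/12)


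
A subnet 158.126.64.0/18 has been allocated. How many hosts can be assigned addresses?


Host bits = 32 - 18 = 14
Total addresses = 2^14 = 16384
Usable = total - 2 (network and broadcast)
Usable hosts: 16382


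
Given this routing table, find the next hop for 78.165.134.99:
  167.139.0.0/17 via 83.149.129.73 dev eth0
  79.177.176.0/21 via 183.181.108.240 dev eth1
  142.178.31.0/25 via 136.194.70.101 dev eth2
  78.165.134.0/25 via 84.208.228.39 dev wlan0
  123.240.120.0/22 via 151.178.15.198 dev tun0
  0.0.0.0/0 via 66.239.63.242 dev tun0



Longest prefix match for 78.165.134.99:
  /17 167.139.0.0: no
  /21 79.177.176.0: no
  /25 142.178.31.0: no
  /25 78.165.134.0: MATCH
  /22 123.240.120.0: no
  /0 0.0.0.0: MATCH
Selected: next-hop 84.208.228.39 via wlan0 (matched /25)


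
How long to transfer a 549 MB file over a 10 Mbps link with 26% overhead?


Effective throughput = 10 * (1 - 26/100) = 7.4 Mbps
File size in Mb = 549 * 8 = 4392 Mb
Time = 4392 / 7.4
Time = 593.5135 seconds


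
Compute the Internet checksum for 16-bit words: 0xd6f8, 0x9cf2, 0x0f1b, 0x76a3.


Sum all words (with carry folding):
+ 0xd6f8 = 0xd6f8
+ 0x9cf2 = 0x73eb
+ 0x0f1b = 0x8306
+ 0x76a3 = 0xf9a9
One's complement: ~0xf9a9
Checksum = 0x0656


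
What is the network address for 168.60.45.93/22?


IP:   10101000.00111100.00101101.01011101
Mask: 11111111.11111111.11111100.00000000
AND operation:
Net:  10101000.00111100.00101100.00000000
Network: 168.60.44.0/22


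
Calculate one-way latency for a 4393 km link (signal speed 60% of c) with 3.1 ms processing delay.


Speed = 0.6 * 3e5 km/s = 180000 km/s
Propagation delay = 4393 / 180000 = 0.0244 s = 24.4056 ms
Processing delay = 3.1 ms
Total one-way latency = 27.5056 ms


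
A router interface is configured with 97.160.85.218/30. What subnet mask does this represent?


/30 means 30 network bits, 2 host bits
Binary: 11111111111111111111111111111100
Mask: 255.255.255.252


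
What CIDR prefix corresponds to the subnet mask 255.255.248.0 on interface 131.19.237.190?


Binary: 11111111.11111111.11111000.00000000
Count leading 1s
Prefix: /21


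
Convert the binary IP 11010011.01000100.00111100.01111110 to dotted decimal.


11010011 = 211
01000100 = 68
00111100 = 60
01111110 = 126
IP: 211.68.60.126


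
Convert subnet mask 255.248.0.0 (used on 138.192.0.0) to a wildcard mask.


Subnet mask: 255.248.0.0
Wildcard = 255.255.255.255 - subnet mask
255 - 255 = 0
255 - 248 = 7
255 - 0 = 255
255 - 0 = 255
Wildcard: 0.7.255.255


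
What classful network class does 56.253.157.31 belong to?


First octet: 56
Binary: 00111000
0xxxxxxx -> Class A (1-126)
Class A, default mask 255.0.0.0 (/8)


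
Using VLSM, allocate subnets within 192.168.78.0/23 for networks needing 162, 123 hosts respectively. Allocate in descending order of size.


162 hosts -> /24 (254 usable): 192.168.78.0/24
123 hosts -> /25 (126 usable): 192.168.79.0/25
Allocation: 192.168.78.0/24 (162 hosts, 254 usable); 192.168.79.0/25 (123 hosts, 126 usable)


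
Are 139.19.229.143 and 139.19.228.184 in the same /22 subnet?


Mask: 255.255.252.0
139.19.229.143 AND mask = 139.19.228.0
139.19.228.184 AND mask = 139.19.228.0
Yes, same subnet (139.19.228.0)


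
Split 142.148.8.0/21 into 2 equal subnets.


New prefix = 21 + 1 = 22
Each subnet has 1024 addresses
  142.148.8.0/22
  142.148.12.0/22
Subnets: 142.148.8.0/22, 142.148.12.0/22


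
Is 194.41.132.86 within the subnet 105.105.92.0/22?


Subnet network: 105.105.92.0
Test IP AND mask: 194.41.132.0
No, 194.41.132.86 is not in 105.105.92.0/22


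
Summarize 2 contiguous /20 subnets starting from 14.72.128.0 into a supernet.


Original prefix: /20
Number of subnets: 2 = 2^1
New prefix = 20 - 1 = 19
Supernet: 14.72.128.0/19


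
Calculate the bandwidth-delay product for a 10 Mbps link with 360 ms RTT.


BDP = bandwidth * RTT
= 10 Mbps * 360 ms
= 10 * 1e6 * 360 / 1000 bits
= 3600000 bits
= 450000 bytes
= 439.4531 KB
BDP = 3600000 bits (450000 bytes)


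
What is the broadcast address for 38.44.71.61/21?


Network: 38.44.64.0/21
Host bits = 11
Set all host bits to 1:
Broadcast: 38.44.71.255


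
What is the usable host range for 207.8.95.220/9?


Network: 207.0.0.0
Broadcast: 207.127.255.255
First usable = network + 1
Last usable = broadcast - 1
Range: 207.0.0.1 to 207.127.255.254


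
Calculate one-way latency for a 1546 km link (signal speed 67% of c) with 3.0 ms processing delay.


Speed = 0.67 * 3e5 km/s = 201000 km/s
Propagation delay = 1546 / 201000 = 0.0077 s = 7.6915 ms
Processing delay = 3.0 ms
Total one-way latency = 10.6915 ms


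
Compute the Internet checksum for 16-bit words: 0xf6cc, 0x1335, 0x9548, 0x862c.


Sum all words (with carry folding):
+ 0xf6cc = 0xf6cc
+ 0x1335 = 0x0a02
+ 0x9548 = 0x9f4a
+ 0x862c = 0x2577
One's complement: ~0x2577
Checksum = 0xda88


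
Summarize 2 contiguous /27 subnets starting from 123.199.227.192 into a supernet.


Original prefix: /27
Number of subnets: 2 = 2^1
New prefix = 27 - 1 = 26
Supernet: 123.199.227.192/26


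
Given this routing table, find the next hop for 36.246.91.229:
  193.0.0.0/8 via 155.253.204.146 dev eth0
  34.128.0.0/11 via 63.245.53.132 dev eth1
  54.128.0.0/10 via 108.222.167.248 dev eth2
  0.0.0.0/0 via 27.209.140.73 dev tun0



Longest prefix match for 36.246.91.229:
  /8 193.0.0.0: no
  /11 34.128.0.0: no
  /10 54.128.0.0: no
  /0 0.0.0.0: MATCH
Selected: next-hop 27.209.140.73 via tun0 (matched /0)


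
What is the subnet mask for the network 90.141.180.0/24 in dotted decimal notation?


/24 means 24 network bits, 8 host bits
Binary: 11111111111111111111111100000000
Mask: 255.255.255.0


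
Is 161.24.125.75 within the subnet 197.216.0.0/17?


Subnet network: 197.216.0.0
Test IP AND mask: 161.24.0.0
No, 161.24.125.75 is not in 197.216.0.0/17


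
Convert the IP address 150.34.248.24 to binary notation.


150 = 10010110
34 = 00100010
248 = 11111000
24 = 00011000
Binary: 10010110.00100010.11111000.00011000


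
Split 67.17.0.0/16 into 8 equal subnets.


New prefix = 16 + 3 = 19
Each subnet has 8192 addresses
  67.17.0.0/19
  67.17.32.0/19
  67.17.64.0/19
  67.17.96.0/19
  67.17.128.0/19
  67.17.160.0/19
  67.17.192.0/19
  67.17.224.0/19
Subnets: 67.17.0.0/19, 67.17.32.0/19, 67.17.64.0/19, 67.17.96.0/19, 67.17.128.0/19, 67.17.160.0/19, 67.17.192.0/19, 67.17.224.0/19


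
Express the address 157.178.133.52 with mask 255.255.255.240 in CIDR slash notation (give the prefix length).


Binary: 11111111.11111111.11111111.11110000
Count leading 1s
Prefix: /28


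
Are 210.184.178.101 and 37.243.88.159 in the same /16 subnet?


Mask: 255.255.0.0
210.184.178.101 AND mask = 210.184.0.0
37.243.88.159 AND mask = 37.243.0.0
No, different subnets (210.184.0.0 vs 37.243.0.0)


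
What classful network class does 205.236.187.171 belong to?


First octet: 205
Binary: 11001101
110xxxxx -> Class C (192-223)
Class C, default mask 255.255.255.0 (/24)


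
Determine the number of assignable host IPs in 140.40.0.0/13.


Host bits = 32 - 13 = 19
Total addresses = 2^19 = 524288
Usable = total - 2 (network and broadcast)
Usable hosts: 524286


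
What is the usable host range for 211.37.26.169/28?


Network: 211.37.26.160
Broadcast: 211.37.26.175
First usable = network + 1
Last usable = broadcast - 1
Range: 211.37.26.161 to 211.37.26.174


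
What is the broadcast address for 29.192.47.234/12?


Network: 29.192.0.0/12
Host bits = 20
Set all host bits to 1:
Broadcast: 29.207.255.255


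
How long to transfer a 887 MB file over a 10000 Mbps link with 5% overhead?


Effective throughput = 10000 * (1 - 5/100) = 9500 Mbps
File size in Mb = 887 * 8 = 7096 Mb
Time = 7096 / 9500
Time = 0.7469 seconds


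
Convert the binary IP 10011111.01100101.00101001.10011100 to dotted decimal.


10011111 = 159
01100101 = 101
00101001 = 41
10011100 = 156
IP: 159.101.41.156


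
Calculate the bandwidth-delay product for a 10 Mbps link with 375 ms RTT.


BDP = bandwidth * RTT
= 10 Mbps * 375 ms
= 10 * 1e6 * 375 / 1000 bits
= 3750000 bits
= 468750 bytes
= 457.7637 KB
BDP = 3750000 bits (468750 bytes)


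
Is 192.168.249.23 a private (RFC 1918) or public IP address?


RFC 1918 private ranges:
  10.0.0.0/8 (10.0.0.0 - 10.255.255.255)
  172.16.0.0/12 (172.16.0.0 - 172.31.255.255)
  192.168.0.0/16 (192.168.0.0 - 192.168.255.255)
Private (in 192.168.0.0/16)


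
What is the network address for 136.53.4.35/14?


IP:   10001000.00110101.00000100.00100011
Mask: 11111111.11111100.00000000.00000000
AND operation:
Net:  10001000.00110100.00000000.00000000
Network: 136.52.0.0/14


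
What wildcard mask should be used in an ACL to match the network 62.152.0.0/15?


Subnet mask: 255.254.0.0
Wildcard = 255.255.255.255 - subnet mask
255 - 255 = 0
255 - 254 = 1
255 - 0 = 255
255 - 0 = 255
Wildcard: 0.1.255.255


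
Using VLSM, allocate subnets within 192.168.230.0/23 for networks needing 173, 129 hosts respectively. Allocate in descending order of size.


173 hosts -> /24 (254 usable): 192.168.230.0/24
129 hosts -> /24 (254 usable): 192.168.231.0/24
Allocation: 192.168.230.0/24 (173 hosts, 254 usable); 192.168.231.0/24 (129 hosts, 254 usable)


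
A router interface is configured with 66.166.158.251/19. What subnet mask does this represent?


/19 means 19 network bits, 13 host bits
Binary: 11111111111111111110000000000000
Mask: 255.255.224.0


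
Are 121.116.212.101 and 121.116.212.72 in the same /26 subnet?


Mask: 255.255.255.192
121.116.212.101 AND mask = 121.116.212.64
121.116.212.72 AND mask = 121.116.212.64
Yes, same subnet (121.116.212.64)


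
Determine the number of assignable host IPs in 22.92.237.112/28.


Host bits = 32 - 28 = 4
Total addresses = 2^4 = 16
Usable = total - 2 (network and broadcast)
Usable hosts: 14


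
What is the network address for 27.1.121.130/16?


IP:   00011011.00000001.01111001.10000010
Mask: 11111111.11111111.00000000.00000000
AND operation:
Net:  00011011.00000001.00000000.00000000
Network: 27.1.0.0/16


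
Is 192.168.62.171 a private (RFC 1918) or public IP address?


RFC 1918 private ranges:
  10.0.0.0/8 (10.0.0.0 - 10.255.255.255)
  172.16.0.0/12 (172.16.0.0 - 172.31.255.255)
  192.168.0.0/16 (192.168.0.0 - 192.168.255.255)
Private (in 192.168.0.0/16)


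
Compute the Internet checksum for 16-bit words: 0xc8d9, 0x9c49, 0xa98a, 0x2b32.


Sum all words (with carry folding):
+ 0xc8d9 = 0xc8d9
+ 0x9c49 = 0x6523
+ 0xa98a = 0x0eae
+ 0x2b32 = 0x39e0
One's complement: ~0x39e0
Checksum = 0xc61f


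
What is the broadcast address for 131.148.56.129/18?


Network: 131.148.0.0/18
Host bits = 14
Set all host bits to 1:
Broadcast: 131.148.63.255


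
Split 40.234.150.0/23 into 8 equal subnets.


New prefix = 23 + 3 = 26
Each subnet has 64 addresses
  40.234.150.0/26
  40.234.150.64/26
  40.234.150.128/26
  40.234.150.192/26
  40.234.151.0/26
  40.234.151.64/26
  40.234.151.128/26
  40.234.151.192/26
Subnets: 40.234.150.0/26, 40.234.150.64/26, 40.234.150.128/26, 40.234.150.192/26, 40.234.151.0/26, 40.234.151.64/26, 40.234.151.128/26, 40.234.151.192/26


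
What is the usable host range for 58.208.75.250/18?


Network: 58.208.64.0
Broadcast: 58.208.127.255
First usable = network + 1
Last usable = broadcast - 1
Range: 58.208.64.1 to 58.208.127.254


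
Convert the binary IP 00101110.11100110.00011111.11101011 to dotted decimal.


00101110 = 46
11100110 = 230
00011111 = 31
11101011 = 235
IP: 46.230.31.235


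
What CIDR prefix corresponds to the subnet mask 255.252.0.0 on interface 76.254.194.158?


Binary: 11111111.11111100.00000000.00000000
Count leading 1s
Prefix: /14


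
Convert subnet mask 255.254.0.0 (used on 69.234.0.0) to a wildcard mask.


Subnet mask: 255.254.0.0
Wildcard = 255.255.255.255 - subnet mask
255 - 255 = 0
255 - 254 = 1
255 - 0 = 255
255 - 0 = 255
Wildcard: 0.1.255.255


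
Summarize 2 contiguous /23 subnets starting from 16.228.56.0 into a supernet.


Original prefix: /23
Number of subnets: 2 = 2^1
New prefix = 23 - 1 = 22
Supernet: 16.228.56.0/22


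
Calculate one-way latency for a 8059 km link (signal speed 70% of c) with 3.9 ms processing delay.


Speed = 0.7 * 3e5 km/s = 210000 km/s
Propagation delay = 8059 / 210000 = 0.0384 s = 38.3762 ms
Processing delay = 3.9 ms
Total one-way latency = 42.2762 ms


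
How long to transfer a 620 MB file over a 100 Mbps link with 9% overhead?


Effective throughput = 100 * (1 - 9/100) = 91 Mbps
File size in Mb = 620 * 8 = 4960 Mb
Time = 4960 / 91
Time = 54.5055 seconds


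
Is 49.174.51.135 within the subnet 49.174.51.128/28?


Subnet network: 49.174.51.128
Test IP AND mask: 49.174.51.128
Yes, 49.174.51.135 is in 49.174.51.128/28


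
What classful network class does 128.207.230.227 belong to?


First octet: 128
Binary: 10000000
10xxxxxx -> Class B (128-191)
Class B, default mask 255.255.0.0 (/16)


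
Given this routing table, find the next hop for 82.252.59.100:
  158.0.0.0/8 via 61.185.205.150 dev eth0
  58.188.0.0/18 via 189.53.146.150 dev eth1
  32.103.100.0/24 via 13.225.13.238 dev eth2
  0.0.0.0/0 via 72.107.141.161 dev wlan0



Longest prefix match for 82.252.59.100:
  /8 158.0.0.0: no
  /18 58.188.0.0: no
  /24 32.103.100.0: no
  /0 0.0.0.0: MATCH
Selected: next-hop 72.107.141.161 via wlan0 (matched /0)


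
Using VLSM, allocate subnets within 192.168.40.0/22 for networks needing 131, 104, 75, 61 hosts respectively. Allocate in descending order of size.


131 hosts -> /24 (254 usable): 192.168.40.0/24
104 hosts -> /25 (126 usable): 192.168.41.0/25
75 hosts -> /25 (126 usable): 192.168.41.128/25
61 hosts -> /26 (62 usable): 192.168.42.0/26
Allocation: 192.168.40.0/24 (131 hosts, 254 usable); 192.168.41.0/25 (104 hosts, 126 usable); 192.168.41.128/25 (75 hosts, 126 usable); 192.168.42.0/26 (61 hosts, 62 usable)


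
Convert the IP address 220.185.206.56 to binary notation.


220 = 11011100
185 = 10111001
206 = 11001110
56 = 00111000
Binary: 11011100.10111001.11001110.00111000


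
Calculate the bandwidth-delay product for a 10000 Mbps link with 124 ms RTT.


BDP = bandwidth * RTT
= 10000 Mbps * 124 ms
= 10000 * 1e6 * 124 / 1000 bits
= 1240000000 bits
= 155000000 bytes
= 151367.1875 KB
BDP = 1240000000 bits (155000000 bytes)


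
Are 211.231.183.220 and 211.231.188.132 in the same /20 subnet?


Mask: 255.255.240.0
211.231.183.220 AND mask = 211.231.176.0
211.231.188.132 AND mask = 211.231.176.0
Yes, same subnet (211.231.176.0)


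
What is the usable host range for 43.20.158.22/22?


Network: 43.20.156.0
Broadcast: 43.20.159.255
First usable = network + 1
Last usable = broadcast - 1
Range: 43.20.156.1 to 43.20.159.254


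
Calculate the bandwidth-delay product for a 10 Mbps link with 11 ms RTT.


BDP = bandwidth * RTT
= 10 Mbps * 11 ms
= 10 * 1e6 * 11 / 1000 bits
= 110000 bits
= 13750 bytes
= 13.4277 KB
BDP = 110000 bits (13750 bytes)


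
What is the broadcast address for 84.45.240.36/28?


Network: 84.45.240.32/28
Host bits = 4
Set all host bits to 1:
Broadcast: 84.45.240.47


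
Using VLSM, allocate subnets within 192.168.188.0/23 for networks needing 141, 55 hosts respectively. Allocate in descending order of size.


141 hosts -> /24 (254 usable): 192.168.188.0/24
55 hosts -> /26 (62 usable): 192.168.189.0/26
Allocation: 192.168.188.0/24 (141 hosts, 254 usable); 192.168.189.0/26 (55 hosts, 62 usable)


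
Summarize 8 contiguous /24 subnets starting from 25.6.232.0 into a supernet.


Original prefix: /24
Number of subnets: 8 = 2^3
New prefix = 24 - 3 = 21
Supernet: 25.6.232.0/21


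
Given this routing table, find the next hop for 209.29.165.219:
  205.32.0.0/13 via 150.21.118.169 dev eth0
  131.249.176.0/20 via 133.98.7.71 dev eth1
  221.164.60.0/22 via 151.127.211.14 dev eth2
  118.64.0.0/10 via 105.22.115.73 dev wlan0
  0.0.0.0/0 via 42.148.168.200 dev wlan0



Longest prefix match for 209.29.165.219:
  /13 205.32.0.0: no
  /20 131.249.176.0: no
  /22 221.164.60.0: no
  /10 118.64.0.0: no
  /0 0.0.0.0: MATCH
Selected: next-hop 42.148.168.200 via wlan0 (matched /0)


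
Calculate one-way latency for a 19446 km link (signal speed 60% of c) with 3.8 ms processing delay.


Speed = 0.6 * 3e5 km/s = 180000 km/s
Propagation delay = 19446 / 180000 = 0.108 s = 108.0333 ms
Processing delay = 3.8 ms
Total one-way latency = 111.8333 ms


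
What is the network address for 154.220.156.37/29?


IP:   10011010.11011100.10011100.00100101
Mask: 11111111.11111111.11111111.11111000
AND operation:
Net:  10011010.11011100.10011100.00100000
Network: 154.220.156.32/29


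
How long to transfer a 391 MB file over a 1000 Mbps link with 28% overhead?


Effective throughput = 1000 * (1 - 28/100) = 720 Mbps
File size in Mb = 391 * 8 = 3128 Mb
Time = 3128 / 720
Time = 4.3444 seconds


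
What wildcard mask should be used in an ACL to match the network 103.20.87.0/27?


Subnet mask: 255.255.255.224
Wildcard = 255.255.255.255 - subnet mask
255 - 255 = 0
255 - 255 = 0
255 - 255 = 0
255 - 224 = 31
Wildcard: 0.0.0.31


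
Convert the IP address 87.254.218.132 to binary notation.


87 = 01010111
254 = 11111110
218 = 11011010
132 = 10000100
Binary: 01010111.11111110.11011010.10000100


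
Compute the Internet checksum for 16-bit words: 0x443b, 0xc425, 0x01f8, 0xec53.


Sum all words (with carry folding):
+ 0x443b = 0x443b
+ 0xc425 = 0x0861
+ 0x01f8 = 0x0a59
+ 0xec53 = 0xf6ac
One's complement: ~0xf6ac
Checksum = 0x0953


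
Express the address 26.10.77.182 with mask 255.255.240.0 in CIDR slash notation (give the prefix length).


Binary: 11111111.11111111.11110000.00000000
Count leading 1s
Prefix: /20


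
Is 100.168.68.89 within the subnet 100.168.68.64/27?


Subnet network: 100.168.68.64
Test IP AND mask: 100.168.68.64
Yes, 100.168.68.89 is in 100.168.68.64/27


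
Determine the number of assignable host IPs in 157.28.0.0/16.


Host bits = 32 - 16 = 16
Total addresses = 2^16 = 65536
Usable = total - 2 (network and broadcast)
Usable hosts: 65534


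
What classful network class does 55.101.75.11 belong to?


First octet: 55
Binary: 00110111
0xxxxxxx -> Class A (1-126)
Class A, default mask 255.0.0.0 (/8)


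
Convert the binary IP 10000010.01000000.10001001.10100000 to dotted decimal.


10000010 = 130
01000000 = 64
10001001 = 137
10100000 = 160
IP: 130.64.137.160


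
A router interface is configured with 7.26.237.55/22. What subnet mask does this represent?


/22 means 22 network bits, 10 host bits
Binary: 11111111111111111111110000000000
Mask: 255.255.252.0


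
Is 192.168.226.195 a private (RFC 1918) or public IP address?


RFC 1918 private ranges:
  10.0.0.0/8 (10.0.0.0 - 10.255.255.255)
  172.16.0.0/12 (172.16.0.0 - 172.31.255.255)
  192.168.0.0/16 (192.168.0.0 - 192.168.255.255)
Private (in 192.168.0.0/16)


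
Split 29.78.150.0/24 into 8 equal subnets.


New prefix = 24 + 3 = 27
Each subnet has 32 addresses
  29.78.150.0/27
  29.78.150.32/27
  29.78.150.64/27
  29.78.150.96/27
  29.78.150.128/27
  29.78.150.160/27
  29.78.150.192/27
  29.78.150.224/27
Subnets: 29.78.150.0/27, 29.78.150.32/27, 29.78.150.64/27, 29.78.150.96/27, 29.78.150.128/27, 29.78.150.160/27, 29.78.150.192/27, 29.78.150.224/27


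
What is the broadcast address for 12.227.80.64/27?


Network: 12.227.80.64/27
Host bits = 5
Set all host bits to 1:
Broadcast: 12.227.80.95


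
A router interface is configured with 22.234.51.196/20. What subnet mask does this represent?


/20 means 20 network bits, 12 host bits
Binary: 11111111111111111111000000000000
Mask: 255.255.240.0


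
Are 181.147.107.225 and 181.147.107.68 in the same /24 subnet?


Mask: 255.255.255.0
181.147.107.225 AND mask = 181.147.107.0
181.147.107.68 AND mask = 181.147.107.0
Yes, same subnet (181.147.107.0)


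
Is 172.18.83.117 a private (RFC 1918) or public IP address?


RFC 1918 private ranges:
  10.0.0.0/8 (10.0.0.0 - 10.255.255.255)
  172.16.0.0/12 (172.16.0.0 - 172.31.255.255)
  192.168.0.0/16 (192.168.0.0 - 192.168.255.255)
Private (in 172.16.0.0/12)


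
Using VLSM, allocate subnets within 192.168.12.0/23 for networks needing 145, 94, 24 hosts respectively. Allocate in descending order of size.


145 hosts -> /24 (254 usable): 192.168.12.0/24
94 hosts -> /25 (126 usable): 192.168.13.0/25
24 hosts -> /27 (30 usable): 192.168.13.128/27
Allocation: 192.168.12.0/24 (145 hosts, 254 usable); 192.168.13.0/25 (94 hosts, 126 usable); 192.168.13.128/27 (24 hosts, 30 usable)


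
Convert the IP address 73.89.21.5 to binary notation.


73 = 01001001
89 = 01011001
21 = 00010101
5 = 00000101
Binary: 01001001.01011001.00010101.00000101


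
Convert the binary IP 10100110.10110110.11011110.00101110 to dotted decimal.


10100110 = 166
10110110 = 182
11011110 = 222
00101110 = 46
IP: 166.182.222.46


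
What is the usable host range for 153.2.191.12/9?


Network: 153.0.0.0
Broadcast: 153.127.255.255
First usable = network + 1
Last usable = broadcast - 1
Range: 153.0.0.1 to 153.127.255.254


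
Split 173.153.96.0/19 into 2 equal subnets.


New prefix = 19 + 1 = 20
Each subnet has 4096 addresses
  173.153.96.0/20
  173.153.112.0/20
Subnets: 173.153.96.0/20, 173.153.112.0/20


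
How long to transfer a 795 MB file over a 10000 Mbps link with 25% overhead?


Effective throughput = 10000 * (1 - 25/100) = 7500 Mbps
File size in Mb = 795 * 8 = 6360 Mb
Time = 6360 / 7500
Time = 0.848 seconds
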